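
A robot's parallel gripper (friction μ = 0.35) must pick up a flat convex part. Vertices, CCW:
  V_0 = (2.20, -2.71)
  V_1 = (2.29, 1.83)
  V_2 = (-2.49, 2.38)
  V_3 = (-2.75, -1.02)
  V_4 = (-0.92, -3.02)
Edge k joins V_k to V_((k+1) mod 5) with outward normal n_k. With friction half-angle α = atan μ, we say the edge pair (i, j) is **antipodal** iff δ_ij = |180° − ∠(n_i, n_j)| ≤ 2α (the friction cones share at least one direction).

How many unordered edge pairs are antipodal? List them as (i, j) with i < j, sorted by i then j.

count = 2; pairs: (0,2), (1,4)

α = atan 0.35 = 19.29°;  2α = 38.58°
n_0 = (+0.9998, -0.0198)
n_1 = (+0.1143, +0.9934)
n_2 = (-0.9971, +0.0762)
n_3 = (-0.7378, -0.6751)
n_4 = (+0.0989, -0.9951)
  (0,1): δ = 95.43°  ·
  (0,2): δ = 3.24°  ✓
  (0,3): δ = 43.59°  ·
  (0,4): δ = 96.81°  ·
  (1,2): δ = 87.81°  ·
  (1,3): δ = 40.98°  ·
  (1,4): δ = 12.24°  ✓
  (2,3): δ = 133.17°  ·
  (2,4): δ = 79.95°  ·
  (3,4): δ = 126.78°  ·
antipodal pairs: 2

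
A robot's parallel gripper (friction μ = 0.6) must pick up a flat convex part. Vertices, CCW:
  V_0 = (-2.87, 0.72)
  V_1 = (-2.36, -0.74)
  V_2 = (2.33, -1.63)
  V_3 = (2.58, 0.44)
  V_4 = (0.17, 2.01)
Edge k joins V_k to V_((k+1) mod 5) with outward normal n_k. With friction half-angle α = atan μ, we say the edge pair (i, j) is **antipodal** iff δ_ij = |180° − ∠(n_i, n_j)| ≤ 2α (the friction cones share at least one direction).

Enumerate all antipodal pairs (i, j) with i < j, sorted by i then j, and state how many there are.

count = 5; pairs: (0,2), (0,3), (1,3), (1,4), (2,4)

α = atan 0.6 = 30.96°;  2α = 61.93°
n_0 = (-0.9441, -0.3298)
n_1 = (-0.1864, -0.9825)
n_2 = (+0.9928, -0.1199)
n_3 = (+0.5458, +0.8379)
n_4 = (-0.3906, +0.9205)
  (0,1): δ = 120.00°  ·
  (0,2): δ = 26.14°  ✓
  (0,3): δ = 37.66°  ✓
  (0,4): δ = 93.74°  ·
  (1,2): δ = 86.14°  ·
  (1,3): δ = 22.34°  ✓
  (1,4): δ = 33.74°  ✓
  (2,3): δ = 116.20°  ·
  (2,4): δ = 60.12°  ✓
  (3,4): δ = 123.92°  ·
antipodal pairs: 5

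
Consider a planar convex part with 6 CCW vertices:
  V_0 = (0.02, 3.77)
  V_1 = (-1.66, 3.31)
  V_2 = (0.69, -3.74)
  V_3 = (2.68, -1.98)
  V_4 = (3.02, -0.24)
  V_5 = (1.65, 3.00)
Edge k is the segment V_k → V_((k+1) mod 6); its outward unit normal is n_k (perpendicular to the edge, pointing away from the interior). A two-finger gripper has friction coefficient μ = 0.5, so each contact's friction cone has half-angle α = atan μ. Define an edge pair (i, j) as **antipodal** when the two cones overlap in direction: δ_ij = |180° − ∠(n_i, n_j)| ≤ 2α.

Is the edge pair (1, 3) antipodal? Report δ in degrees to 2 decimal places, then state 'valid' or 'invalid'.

δ = 29.49°, valid

α = atan 0.5 = 26.57°;  2α = 53.13°
edge 1: e_1 = (+2.35, -7.05);  n_1 = (-0.9487, -0.3162)
edge 3: e_3 = (+0.34, +1.74);  n_3 = (+0.9814, -0.1918)
∠(n_1, n_3) = 150.51°
δ = |180° − 150.51°| = 29.49°
29.49° ≤ 2α = 53.13°  →  valid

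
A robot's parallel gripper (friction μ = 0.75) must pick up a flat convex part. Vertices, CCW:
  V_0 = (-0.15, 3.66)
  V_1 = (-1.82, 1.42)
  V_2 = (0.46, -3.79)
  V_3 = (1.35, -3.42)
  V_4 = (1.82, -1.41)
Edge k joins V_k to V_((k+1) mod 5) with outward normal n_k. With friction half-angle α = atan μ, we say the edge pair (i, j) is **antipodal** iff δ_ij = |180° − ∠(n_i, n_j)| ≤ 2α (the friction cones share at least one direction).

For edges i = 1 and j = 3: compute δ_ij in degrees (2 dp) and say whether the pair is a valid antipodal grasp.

δ = 36.80°, valid

α = atan 0.75 = 36.87°;  2α = 73.74°
edge 1: e_1 = (+2.28, -5.21);  n_1 = (-0.9161, -0.4009)
edge 3: e_3 = (+0.47, +2.01);  n_3 = (+0.9737, -0.2277)
∠(n_1, n_3) = 143.20°
δ = |180° − 143.20°| = 36.80°
36.80° ≤ 2α = 73.74°  →  valid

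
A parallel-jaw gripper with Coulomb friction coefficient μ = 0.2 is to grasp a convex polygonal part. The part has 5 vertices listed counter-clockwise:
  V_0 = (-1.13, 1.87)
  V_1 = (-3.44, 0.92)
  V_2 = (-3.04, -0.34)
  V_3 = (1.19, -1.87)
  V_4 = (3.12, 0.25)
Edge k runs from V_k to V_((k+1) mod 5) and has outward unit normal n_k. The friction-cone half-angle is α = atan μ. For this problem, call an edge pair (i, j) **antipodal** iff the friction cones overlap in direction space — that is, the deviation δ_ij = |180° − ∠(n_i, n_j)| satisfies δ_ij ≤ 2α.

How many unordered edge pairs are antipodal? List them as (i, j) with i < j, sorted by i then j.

α = atan 0.2 = 11.31°;  2α = 22.62°
n_0 = (-0.3803, +0.9248)
n_1 = (-0.9531, -0.3026)
n_2 = (-0.3401, -0.9404)
n_3 = (+0.7395, -0.6732)
n_4 = (+0.3562, +0.9344)
  (0,1): δ = 94.74°  ·
  (0,2): δ = 42.24°  ·
  (0,3): δ = 25.33°  ·
  (0,4): δ = 136.78°  ·
  (1,2): δ = 127.50°  ·
  (1,3): δ = 59.93°  ·
  (1,4): δ = 51.52°  ·
  (2,3): δ = 112.43°  ·
  (2,4): δ = 0.98°  ✓
  (3,4): δ = 68.55°  ·
antipodal pairs: 1

count = 1; pairs: (2,4)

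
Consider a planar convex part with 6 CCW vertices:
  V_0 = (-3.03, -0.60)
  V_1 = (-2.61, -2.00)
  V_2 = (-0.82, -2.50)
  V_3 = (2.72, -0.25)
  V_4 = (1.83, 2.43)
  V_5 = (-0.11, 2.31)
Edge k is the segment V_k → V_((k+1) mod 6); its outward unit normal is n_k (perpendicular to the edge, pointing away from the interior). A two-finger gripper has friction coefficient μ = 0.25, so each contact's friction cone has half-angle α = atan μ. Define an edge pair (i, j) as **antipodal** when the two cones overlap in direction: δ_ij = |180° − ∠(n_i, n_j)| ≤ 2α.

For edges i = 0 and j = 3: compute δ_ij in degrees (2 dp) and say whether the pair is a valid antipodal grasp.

α = atan 0.25 = 14.04°;  2α = 28.07°
edge 0: e_0 = (+0.42, -1.40);  n_0 = (-0.9578, -0.2873)
edge 3: e_3 = (-0.89, +2.68);  n_3 = (+0.9490, +0.3152)
∠(n_0, n_3) = 178.33°
δ = |180° − 178.33°| = 1.67°
1.67° ≤ 2α = 28.07°  →  valid

δ = 1.67°, valid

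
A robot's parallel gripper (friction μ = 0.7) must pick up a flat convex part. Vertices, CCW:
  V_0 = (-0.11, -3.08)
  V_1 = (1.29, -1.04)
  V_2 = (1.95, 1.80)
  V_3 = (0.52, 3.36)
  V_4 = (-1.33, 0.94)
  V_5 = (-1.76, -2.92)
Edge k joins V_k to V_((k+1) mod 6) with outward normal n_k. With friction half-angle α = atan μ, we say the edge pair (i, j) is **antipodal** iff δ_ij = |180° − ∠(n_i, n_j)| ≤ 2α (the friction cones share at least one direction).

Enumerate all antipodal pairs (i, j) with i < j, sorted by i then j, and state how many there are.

α = atan 0.7 = 34.99°;  2α = 69.98°
n_0 = (+0.8245, -0.5658)
n_1 = (+0.9740, -0.2264)
n_2 = (+0.7372, +0.6757)
n_3 = (-0.7945, +0.6073)
n_4 = (-0.9939, +0.1107)
n_5 = (-0.0965, -0.9953)
  (0,1): δ = 158.62°  ·
  (0,2): δ = 103.03°  ·
  (0,3): δ = 2.94°  ✓
  (0,4): δ = 28.10°  ✓
  (0,5): δ = 118.92°  ·
  (1,2): δ = 124.41°  ·
  (1,3): δ = 24.31°  ✓
  (1,4): δ = 6.73°  ✓
  (1,5): δ = 97.54°  ·
  (2,3): δ = 79.91°  ·
  (2,4): δ = 48.87°  ✓
  (2,5): δ = 41.95°  ✓
  (3,4): δ = 148.96°  ·
  (3,5): δ = 58.14°  ✓
  (4,5): δ = 89.18°  ·
antipodal pairs: 7

count = 7; pairs: (0,3), (0,4), (1,3), (1,4), (2,4), (2,5), (3,5)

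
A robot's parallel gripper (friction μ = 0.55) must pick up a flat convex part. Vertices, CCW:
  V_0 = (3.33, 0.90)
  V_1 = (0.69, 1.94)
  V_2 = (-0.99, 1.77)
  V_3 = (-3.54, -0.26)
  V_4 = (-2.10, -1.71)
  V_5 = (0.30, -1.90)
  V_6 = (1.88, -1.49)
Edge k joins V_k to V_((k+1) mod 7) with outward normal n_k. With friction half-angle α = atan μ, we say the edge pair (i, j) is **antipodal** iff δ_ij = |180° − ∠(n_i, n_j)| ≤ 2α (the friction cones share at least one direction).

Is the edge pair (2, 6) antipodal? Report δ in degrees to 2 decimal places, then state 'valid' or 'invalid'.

α = atan 0.55 = 28.81°;  2α = 57.62°
edge 2: e_2 = (-2.55, -2.03);  n_2 = (-0.6228, +0.7824)
edge 6: e_6 = (+1.45, +2.39);  n_6 = (+0.8550, -0.5187)
∠(n_2, n_6) = 159.77°
δ = |180° − 159.77°| = 20.23°
20.23° ≤ 2α = 57.62°  →  valid

δ = 20.23°, valid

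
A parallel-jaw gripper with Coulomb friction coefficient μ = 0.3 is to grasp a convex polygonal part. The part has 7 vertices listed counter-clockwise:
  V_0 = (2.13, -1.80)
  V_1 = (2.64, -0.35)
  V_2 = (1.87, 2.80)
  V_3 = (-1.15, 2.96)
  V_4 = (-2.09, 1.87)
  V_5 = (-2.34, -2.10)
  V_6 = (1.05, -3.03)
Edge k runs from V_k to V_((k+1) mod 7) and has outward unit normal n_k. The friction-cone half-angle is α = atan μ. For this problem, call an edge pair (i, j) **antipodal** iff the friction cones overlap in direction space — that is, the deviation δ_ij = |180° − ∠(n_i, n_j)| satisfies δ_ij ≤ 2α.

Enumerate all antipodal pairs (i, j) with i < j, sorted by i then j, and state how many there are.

α = atan 0.3 = 16.70°;  2α = 33.40°
n_0 = (+0.9434, -0.3318)
n_1 = (+0.9714, +0.2375)
n_2 = (+0.0529, +0.9986)
n_3 = (-0.7573, +0.6531)
n_4 = (-0.9980, +0.0628)
n_5 = (-0.2646, -0.9644)
n_6 = (+0.7514, -0.6598)
  (0,1): δ = 146.89°  ·
  (0,2): δ = 73.65°  ·
  (0,3): δ = 21.40°  ✓
  (0,4): δ = 15.77°  ✓
  (0,5): δ = 94.04°  ·
  (0,6): δ = 158.09°  ·
  (1,2): δ = 106.77°  ·
  (1,3): δ = 54.51°  ·
  (1,4): δ = 17.34°  ✓
  (1,5): δ = 60.92°  ·
  (1,6): δ = 124.98°  ·
  (2,3): δ = 127.74°  ·
  (2,4): δ = 90.57°  ·
  (2,5): δ = 12.31°  ✓
  (2,6): δ = 51.75°  ·
  (3,4): δ = 142.83°  ·
  (3,5): δ = 64.57°  ·
  (3,6): δ = 0.51°  ✓
  (4,5): δ = 101.74°  ·
  (4,6): δ = 37.68°  ·
  (5,6): δ = 115.94°  ·
antipodal pairs: 5

count = 5; pairs: (0,3), (0,4), (1,4), (2,5), (3,6)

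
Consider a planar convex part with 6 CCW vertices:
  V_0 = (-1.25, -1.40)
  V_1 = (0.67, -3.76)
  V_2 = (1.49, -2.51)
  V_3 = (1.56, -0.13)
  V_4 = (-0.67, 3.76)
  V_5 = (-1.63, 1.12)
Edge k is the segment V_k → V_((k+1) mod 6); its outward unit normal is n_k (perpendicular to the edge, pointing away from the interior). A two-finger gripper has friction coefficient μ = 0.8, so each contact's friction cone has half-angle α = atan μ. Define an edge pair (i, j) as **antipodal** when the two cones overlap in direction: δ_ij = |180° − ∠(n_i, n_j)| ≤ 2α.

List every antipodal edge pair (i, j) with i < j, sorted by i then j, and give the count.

α = atan 0.8 = 38.66°;  2α = 77.32°
n_0 = (-0.7757, -0.6311)
n_1 = (+0.8361, -0.5485)
n_2 = (+0.9996, -0.0294)
n_3 = (+0.8676, +0.4973)
n_4 = (-0.9398, +0.3417)
n_5 = (-0.9888, -0.1491)
  (0,1): δ = 72.40°  ✓
  (0,2): δ = 40.82°  ✓
  (0,3): δ = 9.31°  ✓
  (0,4): δ = 120.89°  ·
  (0,5): δ = 149.44°  ·
  (1,2): δ = 148.42°  ·
  (1,3): δ = 116.91°  ·
  (1,4): δ = 13.28°  ✓
  (1,5): δ = 41.84°  ✓
  (2,3): δ = 148.49°  ·
  (2,4): δ = 18.30°  ✓
  (2,5): δ = 10.26°  ✓
  (3,4): δ = 49.81°  ✓
  (3,5): δ = 21.25°  ✓
  (4,5): δ = 151.44°  ·
antipodal pairs: 9

count = 9; pairs: (0,1), (0,2), (0,3), (1,4), (1,5), (2,4), (2,5), (3,4), (3,5)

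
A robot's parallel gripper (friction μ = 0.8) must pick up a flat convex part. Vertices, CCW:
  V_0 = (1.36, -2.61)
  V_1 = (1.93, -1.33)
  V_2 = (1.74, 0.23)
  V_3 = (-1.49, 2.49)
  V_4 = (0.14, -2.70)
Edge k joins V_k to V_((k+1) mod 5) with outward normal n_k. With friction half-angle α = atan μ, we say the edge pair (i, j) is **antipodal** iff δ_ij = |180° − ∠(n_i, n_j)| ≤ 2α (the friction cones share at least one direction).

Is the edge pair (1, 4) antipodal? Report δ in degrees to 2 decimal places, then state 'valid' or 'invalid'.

δ = 87.27°, invalid

α = atan 0.8 = 38.66°;  2α = 77.32°
edge 1: e_1 = (-0.19, +1.56);  n_1 = (+0.9927, +0.1209)
edge 4: e_4 = (+1.22, +0.09);  n_4 = (+0.0736, -0.9973)
∠(n_1, n_4) = 92.73°
δ = |180° − 92.73°| = 87.27°
87.27° > 2α = 77.32°  →  invalid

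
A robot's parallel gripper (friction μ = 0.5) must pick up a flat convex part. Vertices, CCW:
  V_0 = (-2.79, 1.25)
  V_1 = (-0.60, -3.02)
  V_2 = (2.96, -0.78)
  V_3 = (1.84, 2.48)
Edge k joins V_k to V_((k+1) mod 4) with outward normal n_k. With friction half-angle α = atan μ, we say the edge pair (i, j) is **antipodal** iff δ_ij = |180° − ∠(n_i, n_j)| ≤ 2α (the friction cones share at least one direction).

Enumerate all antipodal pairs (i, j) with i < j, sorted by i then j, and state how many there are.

α = atan 0.5 = 26.57°;  2α = 53.13°
n_0 = (-0.8898, -0.4564)
n_1 = (+0.5326, -0.8464)
n_2 = (+0.9457, +0.3249)
n_3 = (-0.2568, +0.9665)
  (0,1): δ = 84.97°  ·
  (0,2): δ = 8.19°  ✓
  (0,3): δ = 77.73°  ·
  (1,2): δ = 103.22°  ·
  (1,3): δ = 17.30°  ✓
  (2,3): δ = 94.08°  ·
antipodal pairs: 2

count = 2; pairs: (0,2), (1,3)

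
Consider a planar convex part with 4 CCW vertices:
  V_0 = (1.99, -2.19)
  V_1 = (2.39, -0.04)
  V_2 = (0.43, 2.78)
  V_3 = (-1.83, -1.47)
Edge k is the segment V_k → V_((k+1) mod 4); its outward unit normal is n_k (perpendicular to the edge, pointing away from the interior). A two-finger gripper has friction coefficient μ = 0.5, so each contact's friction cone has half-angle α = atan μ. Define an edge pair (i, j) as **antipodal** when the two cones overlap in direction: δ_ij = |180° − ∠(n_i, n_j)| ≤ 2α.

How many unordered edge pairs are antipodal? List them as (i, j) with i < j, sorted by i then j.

count = 2; pairs: (0,2), (1,3)

α = atan 0.5 = 26.57°;  2α = 53.13°
n_0 = (+0.9831, -0.1829)
n_1 = (+0.8211, +0.5707)
n_2 = (-0.8829, +0.4695)
n_3 = (-0.1852, -0.9827)
  (0,1): δ = 134.66°  ·
  (0,2): δ = 17.46°  ✓
  (0,3): δ = 89.87°  ·
  (1,2): δ = 62.80°  ·
  (1,3): δ = 44.53°  ✓
  (2,3): δ = 72.67°  ·
antipodal pairs: 2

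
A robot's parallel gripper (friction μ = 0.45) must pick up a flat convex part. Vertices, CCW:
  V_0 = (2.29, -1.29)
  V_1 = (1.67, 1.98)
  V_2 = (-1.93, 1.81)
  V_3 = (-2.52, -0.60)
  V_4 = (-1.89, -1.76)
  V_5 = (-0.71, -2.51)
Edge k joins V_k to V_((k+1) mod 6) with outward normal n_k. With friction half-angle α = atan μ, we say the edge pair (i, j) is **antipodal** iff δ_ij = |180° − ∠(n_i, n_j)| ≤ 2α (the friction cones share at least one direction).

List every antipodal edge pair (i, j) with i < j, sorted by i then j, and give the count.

count = 5; pairs: (0,2), (0,3), (0,4), (1,4), (1,5)

α = atan 0.45 = 24.23°;  2α = 48.46°
n_0 = (+0.9825, +0.1863)
n_1 = (-0.0472, +0.9989)
n_2 = (-0.9713, +0.2378)
n_3 = (-0.8788, -0.4773)
n_4 = (-0.5364, -0.8440)
n_5 = (+0.3767, -0.9263)
  (0,1): δ = 98.03°  ·
  (0,2): δ = 24.49°  ✓
  (0,3): δ = 17.77°  ✓
  (0,4): δ = 46.82°  ✓
  (0,5): δ = 101.39°  ·
  (1,2): δ = 106.46°  ·
  (1,3): δ = 64.20°  ·
  (1,4): δ = 35.14°  ✓
  (1,5): δ = 19.43°  ✓
  (2,3): δ = 137.74°  ·
  (2,4): δ = 108.68°  ·
  (2,5): δ = 54.11°  ·
  (3,4): δ = 150.95°  ·
  (3,5): δ = 96.38°  ·
  (4,5): δ = 125.43°  ·
antipodal pairs: 5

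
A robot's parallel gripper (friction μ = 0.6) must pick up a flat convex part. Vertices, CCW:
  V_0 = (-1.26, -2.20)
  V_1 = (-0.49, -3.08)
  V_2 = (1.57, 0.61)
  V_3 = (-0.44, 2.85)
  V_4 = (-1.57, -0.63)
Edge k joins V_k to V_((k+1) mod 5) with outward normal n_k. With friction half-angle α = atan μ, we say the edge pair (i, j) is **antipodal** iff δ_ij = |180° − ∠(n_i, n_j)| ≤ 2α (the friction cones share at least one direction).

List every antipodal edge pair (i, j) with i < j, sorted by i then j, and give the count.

α = atan 0.6 = 30.96°;  2α = 61.93°
n_0 = (-0.7526, -0.6585)
n_1 = (+0.8732, -0.4875)
n_2 = (+0.7443, +0.6679)
n_3 = (-0.9511, +0.3088)
n_4 = (-0.9811, -0.1937)
  (0,1): δ = 70.36°  ·
  (0,2): δ = 0.72°  ✓
  (0,3): δ = 120.82°  ·
  (0,4): δ = 149.98°  ·
  (1,2): δ = 108.92°  ·
  (1,3): δ = 11.18°  ✓
  (1,4): δ = 40.34°  ✓
  (2,3): δ = 59.89°  ✓
  (2,4): δ = 30.73°  ✓
  (3,4): δ = 150.84°  ·
antipodal pairs: 5

count = 5; pairs: (0,2), (1,3), (1,4), (2,3), (2,4)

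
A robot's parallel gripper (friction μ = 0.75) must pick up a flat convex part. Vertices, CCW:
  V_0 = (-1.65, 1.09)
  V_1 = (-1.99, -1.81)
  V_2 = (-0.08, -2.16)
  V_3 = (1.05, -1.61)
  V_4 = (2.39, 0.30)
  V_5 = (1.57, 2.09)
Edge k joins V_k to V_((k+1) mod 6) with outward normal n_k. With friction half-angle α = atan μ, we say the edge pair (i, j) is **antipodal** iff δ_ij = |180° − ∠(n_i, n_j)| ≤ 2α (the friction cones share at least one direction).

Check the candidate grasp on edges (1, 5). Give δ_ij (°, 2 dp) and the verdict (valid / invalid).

α = atan 0.75 = 36.87°;  2α = 73.74°
edge 1: e_1 = (+1.91, -0.35);  n_1 = (-0.1802, -0.9836)
edge 5: e_5 = (-3.22, -1.00);  n_5 = (-0.2966, +0.9550)
∠(n_1, n_5) = 152.36°
δ = |180° − 152.36°| = 27.64°
27.64° ≤ 2α = 73.74°  →  valid

δ = 27.64°, valid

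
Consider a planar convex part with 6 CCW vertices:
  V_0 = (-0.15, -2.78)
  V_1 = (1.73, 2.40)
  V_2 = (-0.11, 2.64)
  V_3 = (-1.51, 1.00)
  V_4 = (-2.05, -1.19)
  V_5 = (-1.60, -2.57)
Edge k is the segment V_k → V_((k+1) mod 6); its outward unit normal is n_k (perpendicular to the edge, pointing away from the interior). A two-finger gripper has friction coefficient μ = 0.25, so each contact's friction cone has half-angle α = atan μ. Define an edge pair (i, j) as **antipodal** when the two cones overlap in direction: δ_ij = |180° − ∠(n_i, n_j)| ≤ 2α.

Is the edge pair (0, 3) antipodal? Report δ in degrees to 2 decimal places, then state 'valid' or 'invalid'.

α = atan 0.25 = 14.04°;  2α = 28.07°
edge 0: e_0 = (+1.88, +5.18);  n_0 = (+0.9400, -0.3412)
edge 3: e_3 = (-0.54, -2.19);  n_3 = (-0.9709, +0.2394)
∠(n_0, n_3) = 173.90°
δ = |180° − 173.90°| = 6.10°
6.10° ≤ 2α = 28.07°  →  valid

δ = 6.10°, valid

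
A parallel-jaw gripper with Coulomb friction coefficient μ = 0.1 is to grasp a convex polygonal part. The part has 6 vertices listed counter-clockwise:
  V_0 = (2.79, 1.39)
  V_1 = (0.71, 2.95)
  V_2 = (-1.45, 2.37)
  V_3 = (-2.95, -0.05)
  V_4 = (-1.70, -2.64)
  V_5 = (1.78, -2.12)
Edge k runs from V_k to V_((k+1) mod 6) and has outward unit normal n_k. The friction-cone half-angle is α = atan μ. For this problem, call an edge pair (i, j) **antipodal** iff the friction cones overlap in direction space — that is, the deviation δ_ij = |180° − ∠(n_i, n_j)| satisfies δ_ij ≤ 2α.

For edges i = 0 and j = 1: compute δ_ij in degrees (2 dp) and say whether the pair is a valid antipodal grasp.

α = atan 0.1 = 5.71°;  2α = 11.42°
edge 0: e_0 = (-2.08, +1.56);  n_0 = (+0.6000, +0.8000)
edge 1: e_1 = (-2.16, -0.58);  n_1 = (-0.2593, +0.9658)
∠(n_0, n_1) = 51.90°
δ = |180° − 51.90°| = 128.10°
128.10° > 2α = 11.42°  →  invalid

δ = 128.10°, invalid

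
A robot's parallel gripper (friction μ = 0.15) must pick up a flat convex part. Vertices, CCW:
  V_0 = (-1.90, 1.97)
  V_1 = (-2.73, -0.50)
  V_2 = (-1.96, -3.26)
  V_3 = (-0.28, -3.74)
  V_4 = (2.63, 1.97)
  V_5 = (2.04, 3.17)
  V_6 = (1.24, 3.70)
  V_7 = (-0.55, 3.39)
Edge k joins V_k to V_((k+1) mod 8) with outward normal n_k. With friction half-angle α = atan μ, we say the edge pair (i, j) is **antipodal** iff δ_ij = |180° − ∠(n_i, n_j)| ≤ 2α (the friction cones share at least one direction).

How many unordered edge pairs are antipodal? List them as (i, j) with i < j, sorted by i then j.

α = atan 0.15 = 8.53°;  2α = 17.06°
n_0 = (-0.9479, +0.3185)
n_1 = (-0.9632, -0.2687)
n_2 = (-0.2747, -0.9615)
n_3 = (+0.8910, -0.4541)
n_4 = (+0.8974, +0.4412)
n_5 = (+0.5523, +0.8336)
n_6 = (-0.1706, +0.9853)
n_7 = (-0.7247, +0.6890)
  (0,1): δ = 145.84°  ·
  (0,2): δ = 87.37°  ·
  (0,3): δ = 8.43°  ✓
  (0,4): δ = 44.76°  ·
  (0,5): δ = 75.05°  ·
  (0,6): δ = 118.40°  ·
  (0,7): δ = 155.02°  ·
  (1,2): δ = 121.53°  ·
  (1,3): δ = 42.59°  ·
  (1,4): δ = 10.59°  ✓
  (1,5): δ = 40.89°  ·
  (1,6): δ = 84.24°  ·
  (1,7): δ = 120.86°  ·
  (2,3): δ = 101.06°  ·
  (2,4): δ = 47.87°  ·
  (2,5): δ = 17.58°  ·
  (2,6): δ = 25.77°  ·
  (2,7): δ = 62.39°  ·
  (3,4): δ = 126.81°  ·
  (3,5): δ = 96.52°  ·
  (3,6): δ = 53.17°  ·
  (3,7): δ = 16.55°  ✓
  (4,5): δ = 149.71°  ·
  (4,6): δ = 106.36°  ·
  (4,7): δ = 69.73°  ·
  (5,6): δ = 136.65°  ·
  (5,7): δ = 100.03°  ·
  (6,7): δ = 143.38°  ·
antipodal pairs: 3

count = 3; pairs: (0,3), (1,4), (3,7)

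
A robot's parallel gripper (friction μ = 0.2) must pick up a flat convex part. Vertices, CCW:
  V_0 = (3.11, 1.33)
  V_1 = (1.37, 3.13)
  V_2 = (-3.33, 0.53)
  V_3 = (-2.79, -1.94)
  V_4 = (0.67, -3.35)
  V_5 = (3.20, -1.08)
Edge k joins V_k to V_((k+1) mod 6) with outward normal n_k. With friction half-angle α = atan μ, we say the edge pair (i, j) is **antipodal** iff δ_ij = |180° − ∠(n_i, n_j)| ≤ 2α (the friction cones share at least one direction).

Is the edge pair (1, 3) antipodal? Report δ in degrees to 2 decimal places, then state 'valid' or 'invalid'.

δ = 51.12°, invalid

α = atan 0.2 = 11.31°;  2α = 22.62°
edge 1: e_1 = (-4.70, -2.60);  n_1 = (-0.4841, +0.8750)
edge 3: e_3 = (+3.46, -1.41);  n_3 = (-0.3774, -0.9261)
∠(n_1, n_3) = 128.88°
δ = |180° − 128.88°| = 51.12°
51.12° > 2α = 22.62°  →  invalid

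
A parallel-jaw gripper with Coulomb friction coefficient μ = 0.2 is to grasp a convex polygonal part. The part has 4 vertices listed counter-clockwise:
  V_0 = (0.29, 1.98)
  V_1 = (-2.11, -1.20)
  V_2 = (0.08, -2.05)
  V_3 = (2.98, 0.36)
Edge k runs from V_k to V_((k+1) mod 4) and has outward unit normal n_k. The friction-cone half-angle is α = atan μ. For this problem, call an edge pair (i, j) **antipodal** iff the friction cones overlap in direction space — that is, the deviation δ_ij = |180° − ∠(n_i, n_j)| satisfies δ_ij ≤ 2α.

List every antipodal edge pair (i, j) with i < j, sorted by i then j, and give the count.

count = 2; pairs: (0,2), (1,3)

α = atan 0.2 = 11.31°;  2α = 22.62°
n_0 = (-0.7982, +0.6024)
n_1 = (-0.3618, -0.9322)
n_2 = (+0.6391, -0.7691)
n_3 = (+0.5159, +0.8566)
  (0,1): δ = 74.17°  ·
  (0,2): δ = 13.23°  ✓
  (0,3): δ = 95.98°  ·
  (1,2): δ = 119.06°  ·
  (1,3): δ = 9.85°  ✓
  (2,3): δ = 70.79°  ·
antipodal pairs: 2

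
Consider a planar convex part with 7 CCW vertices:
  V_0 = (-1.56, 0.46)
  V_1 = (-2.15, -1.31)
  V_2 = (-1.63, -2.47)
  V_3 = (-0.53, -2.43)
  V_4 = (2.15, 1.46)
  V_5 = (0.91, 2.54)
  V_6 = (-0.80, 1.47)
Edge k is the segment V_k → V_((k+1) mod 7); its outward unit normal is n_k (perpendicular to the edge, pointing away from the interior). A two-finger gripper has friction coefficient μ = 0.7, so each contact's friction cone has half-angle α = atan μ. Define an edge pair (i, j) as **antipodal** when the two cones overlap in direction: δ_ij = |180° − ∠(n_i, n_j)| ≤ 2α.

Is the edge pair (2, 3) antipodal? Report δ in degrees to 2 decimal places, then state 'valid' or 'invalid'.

α = atan 0.7 = 34.99°;  2α = 69.98°
edge 2: e_2 = (+1.10, +0.04);  n_2 = (+0.0363, -0.9993)
edge 3: e_3 = (+2.68, +3.89);  n_3 = (+0.8235, -0.5673)
∠(n_2, n_3) = 53.35°
δ = |180° − 53.35°| = 126.65°
126.65° > 2α = 69.98°  →  invalid

δ = 126.65°, invalid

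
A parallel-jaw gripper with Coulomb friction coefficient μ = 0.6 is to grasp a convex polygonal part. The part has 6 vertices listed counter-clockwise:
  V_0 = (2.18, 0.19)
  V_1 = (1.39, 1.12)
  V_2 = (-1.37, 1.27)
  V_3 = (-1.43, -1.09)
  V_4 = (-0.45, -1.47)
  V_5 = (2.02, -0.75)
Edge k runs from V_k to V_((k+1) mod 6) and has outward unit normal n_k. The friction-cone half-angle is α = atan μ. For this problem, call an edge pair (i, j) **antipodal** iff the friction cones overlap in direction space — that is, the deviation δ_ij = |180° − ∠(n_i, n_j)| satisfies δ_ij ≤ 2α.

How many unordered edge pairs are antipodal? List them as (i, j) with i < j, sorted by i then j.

count = 5; pairs: (0,2), (0,3), (1,3), (1,4), (2,5)

α = atan 0.6 = 30.96°;  2α = 61.93°
n_0 = (+0.7621, +0.6474)
n_1 = (+0.0543, +0.9985)
n_2 = (-0.9997, +0.0254)
n_3 = (-0.3615, -0.9324)
n_4 = (+0.2799, -0.9600)
n_5 = (+0.9858, -0.1678)
  (0,1): δ = 133.46°  ·
  (0,2): δ = 41.80°  ✓
  (0,3): δ = 28.46°  ✓
  (0,4): δ = 65.90°  ·
  (0,5): δ = 129.99°  ·
  (1,2): δ = 88.35°  ·
  (1,3): δ = 18.08°  ✓
  (1,4): δ = 19.36°  ✓
  (1,5): δ = 83.45°  ·
  (2,3): δ = 109.74°  ·
  (2,4): δ = 72.29°  ·
  (2,5): δ = 8.20°  ✓
  (3,4): δ = 142.55°  ·
  (3,5): δ = 78.47°  ·
  (4,5): δ = 115.91°  ·
antipodal pairs: 5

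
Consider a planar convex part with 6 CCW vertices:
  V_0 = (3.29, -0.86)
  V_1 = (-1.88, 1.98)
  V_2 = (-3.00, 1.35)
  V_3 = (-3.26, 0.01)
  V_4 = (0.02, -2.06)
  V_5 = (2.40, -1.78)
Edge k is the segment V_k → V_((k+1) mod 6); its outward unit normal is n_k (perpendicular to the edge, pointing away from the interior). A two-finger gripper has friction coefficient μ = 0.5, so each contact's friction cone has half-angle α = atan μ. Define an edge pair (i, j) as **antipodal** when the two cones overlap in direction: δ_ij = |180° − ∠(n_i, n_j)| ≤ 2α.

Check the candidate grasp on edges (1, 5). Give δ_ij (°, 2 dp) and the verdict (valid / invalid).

δ = 16.59°, valid

α = atan 0.5 = 26.57°;  2α = 53.13°
edge 1: e_1 = (-1.12, -0.63);  n_1 = (-0.4903, +0.8716)
edge 5: e_5 = (+0.89, +0.92);  n_5 = (+0.7187, -0.6953)
∠(n_1, n_5) = 163.41°
δ = |180° − 163.41°| = 16.59°
16.59° ≤ 2α = 53.13°  →  valid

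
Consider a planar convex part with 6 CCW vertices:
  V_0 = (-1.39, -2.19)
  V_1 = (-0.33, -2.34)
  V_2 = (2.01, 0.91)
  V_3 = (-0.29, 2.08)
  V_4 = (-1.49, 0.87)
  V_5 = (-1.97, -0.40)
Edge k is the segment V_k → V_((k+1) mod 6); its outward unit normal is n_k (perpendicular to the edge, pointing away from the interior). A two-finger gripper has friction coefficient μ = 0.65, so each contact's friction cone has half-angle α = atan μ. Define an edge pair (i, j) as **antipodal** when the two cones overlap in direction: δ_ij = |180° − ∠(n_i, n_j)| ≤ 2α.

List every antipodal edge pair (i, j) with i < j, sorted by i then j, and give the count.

count = 6; pairs: (0,2), (0,3), (1,3), (1,4), (1,5), (2,5)

α = atan 0.65 = 33.02°;  2α = 66.05°
n_0 = (-0.1401, -0.9901)
n_1 = (+0.8115, -0.5843)
n_2 = (+0.4534, +0.8913)
n_3 = (-0.7100, +0.7042)
n_4 = (-0.9354, +0.3535)
n_5 = (-0.9513, -0.3082)
  (0,1): δ = 117.70°  ·
  (0,2): δ = 18.91°  ✓
  (0,3): δ = 53.29°  ✓
  (0,4): δ = 77.35°  ·
  (0,5): δ = 116.01°  ·
  (1,2): δ = 81.21°  ·
  (1,3): δ = 9.01°  ✓
  (1,4): δ = 15.05°  ✓
  (1,5): δ = 53.71°  ✓
  (2,3): δ = 107.80°  ·
  (2,4): δ = 83.74°  ·
  (2,5): δ = 45.08°  ✓
  (3,4): δ = 155.94°  ·
  (3,5): δ = 117.28°  ·
  (4,5): δ = 141.34°  ·
antipodal pairs: 6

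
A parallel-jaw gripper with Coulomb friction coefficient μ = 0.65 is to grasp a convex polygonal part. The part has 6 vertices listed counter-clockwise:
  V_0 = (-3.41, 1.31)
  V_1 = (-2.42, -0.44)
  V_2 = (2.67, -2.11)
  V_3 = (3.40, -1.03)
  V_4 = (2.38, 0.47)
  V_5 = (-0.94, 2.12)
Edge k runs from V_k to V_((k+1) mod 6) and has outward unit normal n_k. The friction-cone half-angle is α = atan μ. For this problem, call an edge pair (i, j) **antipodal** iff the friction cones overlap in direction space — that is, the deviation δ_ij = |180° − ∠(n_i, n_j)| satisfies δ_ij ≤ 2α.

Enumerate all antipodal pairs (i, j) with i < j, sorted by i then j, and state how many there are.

α = atan 0.65 = 33.02°;  2α = 66.05°
n_0 = (-0.8704, -0.4924)
n_1 = (-0.3117, -0.9502)
n_2 = (+0.8285, -0.5600)
n_3 = (+0.8269, +0.5623)
n_4 = (+0.4451, +0.8955)
n_5 = (-0.3116, +0.9502)
  (0,1): δ = 137.66°  ·
  (0,2): δ = 63.55°  ✓
  (0,3): δ = 4.72°  ✓
  (0,4): δ = 34.08°  ✓
  (0,5): δ = 78.66°  ·
  (1,2): δ = 105.89°  ·
  (1,3): δ = 37.62°  ✓
  (1,4): δ = 8.26°  ✓
  (1,5): δ = 36.32°  ✓
  (2,3): δ = 111.73°  ·
  (2,4): δ = 82.37°  ·
  (2,5): δ = 37.79°  ✓
  (3,4): δ = 150.64°  ·
  (3,5): δ = 106.06°  ·
  (4,5): δ = 135.42°  ·
antipodal pairs: 7

count = 7; pairs: (0,2), (0,3), (0,4), (1,3), (1,4), (1,5), (2,5)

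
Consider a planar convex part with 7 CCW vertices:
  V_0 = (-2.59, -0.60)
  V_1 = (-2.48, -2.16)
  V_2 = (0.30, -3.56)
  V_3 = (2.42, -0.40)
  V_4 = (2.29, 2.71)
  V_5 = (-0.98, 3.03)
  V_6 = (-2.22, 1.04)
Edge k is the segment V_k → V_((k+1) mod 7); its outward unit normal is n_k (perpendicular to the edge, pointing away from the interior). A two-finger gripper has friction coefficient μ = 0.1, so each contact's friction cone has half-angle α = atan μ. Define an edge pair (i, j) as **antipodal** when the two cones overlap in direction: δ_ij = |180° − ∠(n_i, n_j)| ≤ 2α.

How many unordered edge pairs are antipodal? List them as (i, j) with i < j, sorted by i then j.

α = atan 0.1 = 5.71°;  2α = 11.42°
n_0 = (-0.9975, -0.0703)
n_1 = (-0.4498, -0.8931)
n_2 = (+0.8304, -0.5571)
n_3 = (+0.9991, +0.0418)
n_4 = (+0.0974, +0.9952)
n_5 = (-0.8487, +0.5288)
n_6 = (-0.9755, +0.2201)
  (0,1): δ = 120.76°  ·
  (0,2): δ = 37.89°  ·
  (0,3): δ = 1.64°  ✓
  (0,4): δ = 80.38°  ·
  (0,5): δ = 144.04°  ·
  (0,6): δ = 163.25°  ·
  (1,2): δ = 97.13°  ·
  (1,3): δ = 60.88°  ·
  (1,4): δ = 21.14°  ·
  (1,5): δ = 84.80°  ·
  (1,6): δ = 104.02°  ·
  (2,3): δ = 143.75°  ·
  (2,4): δ = 61.73°  ·
  (2,5): δ = 1.93°  ✓
  (2,6): δ = 21.14°  ·
  (3,4): δ = 97.98°  ·
  (3,5): δ = 34.32°  ·
  (3,6): δ = 15.11°  ·
  (4,5): δ = 116.34°  ·
  (4,6): δ = 97.12°  ·
  (5,6): δ = 160.79°  ·
antipodal pairs: 2

count = 2; pairs: (0,3), (2,5)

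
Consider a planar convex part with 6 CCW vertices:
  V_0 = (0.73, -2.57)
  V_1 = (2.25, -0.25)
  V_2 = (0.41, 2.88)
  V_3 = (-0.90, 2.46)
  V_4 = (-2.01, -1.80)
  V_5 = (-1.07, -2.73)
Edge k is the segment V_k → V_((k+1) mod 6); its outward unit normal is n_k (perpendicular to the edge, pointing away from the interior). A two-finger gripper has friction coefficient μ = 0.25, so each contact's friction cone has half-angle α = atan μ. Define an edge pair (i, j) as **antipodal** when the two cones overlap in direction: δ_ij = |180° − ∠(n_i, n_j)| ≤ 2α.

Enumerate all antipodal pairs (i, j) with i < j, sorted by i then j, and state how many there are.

α = atan 0.25 = 14.04°;  2α = 28.07°
n_0 = (+0.8365, -0.5480)
n_1 = (+0.8621, +0.5068)
n_2 = (-0.3053, +0.9523)
n_3 = (-0.9677, +0.2521)
n_4 = (-0.7033, -0.7109)
n_5 = (+0.0885, -0.9961)
  (0,1): δ = 116.32°  ·
  (0,2): δ = 38.99°  ·
  (0,3): δ = 18.63°  ✓
  (0,4): δ = 78.54°  ·
  (0,5): δ = 128.31°  ·
  (1,2): δ = 102.67°  ·
  (1,3): δ = 45.05°  ·
  (1,4): δ = 14.86°  ✓
  (1,5): δ = 64.63°  ·
  (2,3): δ = 122.38°  ·
  (2,4): δ = 62.47°  ·
  (2,5): δ = 12.70°  ✓
  (3,4): δ = 120.09°  ·
  (3,5): δ = 70.32°  ·
  (4,5): δ = 130.23°  ·
antipodal pairs: 3

count = 3; pairs: (0,3), (1,4), (2,5)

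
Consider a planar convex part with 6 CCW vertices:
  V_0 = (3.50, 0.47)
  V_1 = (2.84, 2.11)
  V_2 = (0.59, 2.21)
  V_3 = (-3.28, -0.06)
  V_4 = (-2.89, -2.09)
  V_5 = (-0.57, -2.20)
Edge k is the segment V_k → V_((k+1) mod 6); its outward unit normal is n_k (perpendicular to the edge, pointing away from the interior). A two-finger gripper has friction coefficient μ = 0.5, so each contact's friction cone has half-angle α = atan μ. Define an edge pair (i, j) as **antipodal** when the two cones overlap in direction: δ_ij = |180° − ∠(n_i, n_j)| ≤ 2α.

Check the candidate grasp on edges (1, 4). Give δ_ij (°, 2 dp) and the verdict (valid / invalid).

α = atan 0.5 = 26.57°;  2α = 53.13°
edge 1: e_1 = (-2.25, +0.10);  n_1 = (+0.0444, +0.9990)
edge 4: e_4 = (+2.32, -0.11);  n_4 = (-0.0474, -0.9989)
∠(n_1, n_4) = 179.83°
δ = |180° − 179.83°| = 0.17°
0.17° ≤ 2α = 53.13°  →  valid

δ = 0.17°, valid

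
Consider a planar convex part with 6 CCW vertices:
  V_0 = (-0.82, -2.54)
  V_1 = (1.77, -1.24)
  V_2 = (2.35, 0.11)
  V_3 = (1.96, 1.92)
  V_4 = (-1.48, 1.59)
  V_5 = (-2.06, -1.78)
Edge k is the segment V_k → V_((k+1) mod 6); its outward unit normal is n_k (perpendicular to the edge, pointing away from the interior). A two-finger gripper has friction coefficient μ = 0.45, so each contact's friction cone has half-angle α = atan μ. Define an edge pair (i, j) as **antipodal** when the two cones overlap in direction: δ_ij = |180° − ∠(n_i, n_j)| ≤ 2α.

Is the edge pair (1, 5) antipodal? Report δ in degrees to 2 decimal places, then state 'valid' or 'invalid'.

δ = 81.75°, invalid

α = atan 0.45 = 24.23°;  2α = 48.46°
edge 1: e_1 = (+0.58, +1.35);  n_1 = (+0.9188, -0.3947)
edge 5: e_5 = (+1.24, -0.76);  n_5 = (-0.5226, -0.8526)
∠(n_1, n_5) = 98.25°
δ = |180° − 98.25°| = 81.75°
81.75° > 2α = 48.46°  →  invalid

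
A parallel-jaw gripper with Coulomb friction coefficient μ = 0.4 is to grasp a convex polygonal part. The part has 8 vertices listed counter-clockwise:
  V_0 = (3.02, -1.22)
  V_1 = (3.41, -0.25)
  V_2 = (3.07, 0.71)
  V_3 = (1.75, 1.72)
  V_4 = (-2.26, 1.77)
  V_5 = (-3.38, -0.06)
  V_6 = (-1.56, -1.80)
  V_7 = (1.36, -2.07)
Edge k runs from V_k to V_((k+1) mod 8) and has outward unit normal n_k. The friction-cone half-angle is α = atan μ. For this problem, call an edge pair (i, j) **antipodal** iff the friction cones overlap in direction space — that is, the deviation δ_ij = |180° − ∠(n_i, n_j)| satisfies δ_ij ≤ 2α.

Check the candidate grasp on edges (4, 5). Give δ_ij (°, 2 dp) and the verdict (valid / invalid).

δ = 102.25°, invalid

α = atan 0.4 = 21.80°;  2α = 43.60°
edge 4: e_4 = (-1.12, -1.83);  n_4 = (-0.8529, +0.5220)
edge 5: e_5 = (+1.82, -1.74);  n_5 = (-0.6910, -0.7228)
∠(n_4, n_5) = 77.75°
δ = |180° − 77.75°| = 102.25°
102.25° > 2α = 43.60°  →  invalid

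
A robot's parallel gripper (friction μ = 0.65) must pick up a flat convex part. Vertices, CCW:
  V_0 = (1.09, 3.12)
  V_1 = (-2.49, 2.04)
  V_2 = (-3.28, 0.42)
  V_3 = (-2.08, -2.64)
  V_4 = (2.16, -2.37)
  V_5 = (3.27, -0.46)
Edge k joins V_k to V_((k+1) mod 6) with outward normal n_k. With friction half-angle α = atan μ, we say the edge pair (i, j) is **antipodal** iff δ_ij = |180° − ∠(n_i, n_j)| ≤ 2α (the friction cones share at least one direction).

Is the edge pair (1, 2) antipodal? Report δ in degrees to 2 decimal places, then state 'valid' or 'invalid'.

δ = 132.59°, invalid

α = atan 0.65 = 33.02°;  2α = 66.05°
edge 1: e_1 = (-0.79, -1.62);  n_1 = (-0.8988, +0.4383)
edge 2: e_2 = (+1.20, -3.06);  n_2 = (-0.9310, -0.3651)
∠(n_1, n_2) = 47.41°
δ = |180° − 47.41°| = 132.59°
132.59° > 2α = 66.05°  →  invalid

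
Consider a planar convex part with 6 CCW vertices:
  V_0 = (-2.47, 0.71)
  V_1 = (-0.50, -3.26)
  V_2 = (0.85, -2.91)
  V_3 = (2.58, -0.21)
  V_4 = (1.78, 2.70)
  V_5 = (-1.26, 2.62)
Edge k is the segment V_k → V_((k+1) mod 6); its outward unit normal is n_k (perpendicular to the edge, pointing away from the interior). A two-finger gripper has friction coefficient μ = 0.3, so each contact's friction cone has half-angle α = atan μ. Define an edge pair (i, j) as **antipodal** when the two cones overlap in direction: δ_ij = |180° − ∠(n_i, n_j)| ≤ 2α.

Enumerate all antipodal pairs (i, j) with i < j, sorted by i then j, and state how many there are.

count = 3; pairs: (0,3), (1,4), (2,5)

α = atan 0.3 = 16.70°;  2α = 33.40°
n_0 = (-0.8958, -0.4445)
n_1 = (+0.2510, -0.9680)
n_2 = (+0.8420, -0.5395)
n_3 = (+0.9642, +0.2651)
n_4 = (-0.0263, +0.9997)
n_5 = (-0.8448, +0.5352)
  (0,1): δ = 101.86°  ·
  (0,2): δ = 59.04°  ·
  (0,3): δ = 11.02°  ✓
  (0,4): δ = 65.12°  ·
  (0,5): δ = 121.25°  ·
  (1,2): δ = 137.18°  ·
  (1,3): δ = 89.16°  ·
  (1,4): δ = 13.03°  ✓
  (1,5): δ = 43.11°  ·
  (2,3): δ = 131.98°  ·
  (2,4): δ = 55.84°  ·
  (2,5): δ = 0.29°  ✓
  (3,4): δ = 103.86°  ·
  (3,5): δ = 47.73°  ·
  (4,5): δ = 123.86°  ·
antipodal pairs: 3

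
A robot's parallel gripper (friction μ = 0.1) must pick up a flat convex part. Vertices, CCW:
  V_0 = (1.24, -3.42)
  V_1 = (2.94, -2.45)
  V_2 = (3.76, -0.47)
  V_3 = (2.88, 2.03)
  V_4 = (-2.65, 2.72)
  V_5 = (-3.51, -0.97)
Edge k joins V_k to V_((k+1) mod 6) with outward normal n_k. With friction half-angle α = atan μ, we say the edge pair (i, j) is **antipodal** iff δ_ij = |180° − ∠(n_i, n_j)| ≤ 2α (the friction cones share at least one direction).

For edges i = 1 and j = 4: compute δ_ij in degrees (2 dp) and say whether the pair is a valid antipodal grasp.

δ = 9.38°, valid

α = atan 0.1 = 5.71°;  2α = 11.42°
edge 1: e_1 = (+0.82, +1.98);  n_1 = (+0.9239, -0.3826)
edge 4: e_4 = (-0.86, -3.69);  n_4 = (-0.9739, +0.2270)
∠(n_1, n_4) = 170.62°
δ = |180° − 170.62°| = 9.38°
9.38° ≤ 2α = 11.42°  →  valid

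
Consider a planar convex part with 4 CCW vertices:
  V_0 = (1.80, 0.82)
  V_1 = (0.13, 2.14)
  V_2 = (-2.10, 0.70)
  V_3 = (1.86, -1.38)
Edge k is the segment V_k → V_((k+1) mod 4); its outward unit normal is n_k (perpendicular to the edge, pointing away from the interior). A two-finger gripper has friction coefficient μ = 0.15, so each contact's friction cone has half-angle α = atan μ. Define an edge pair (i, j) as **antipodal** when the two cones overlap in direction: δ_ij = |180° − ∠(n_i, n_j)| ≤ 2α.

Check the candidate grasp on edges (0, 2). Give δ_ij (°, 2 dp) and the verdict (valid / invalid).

δ = 10.61°, valid

α = atan 0.15 = 8.53°;  2α = 17.06°
edge 0: e_0 = (-1.67, +1.32);  n_0 = (+0.6201, +0.7845)
edge 2: e_2 = (+3.96, -2.08);  n_2 = (-0.4650, -0.8853)
∠(n_0, n_2) = 169.39°
δ = |180° − 169.39°| = 10.61°
10.61° ≤ 2α = 17.06°  →  valid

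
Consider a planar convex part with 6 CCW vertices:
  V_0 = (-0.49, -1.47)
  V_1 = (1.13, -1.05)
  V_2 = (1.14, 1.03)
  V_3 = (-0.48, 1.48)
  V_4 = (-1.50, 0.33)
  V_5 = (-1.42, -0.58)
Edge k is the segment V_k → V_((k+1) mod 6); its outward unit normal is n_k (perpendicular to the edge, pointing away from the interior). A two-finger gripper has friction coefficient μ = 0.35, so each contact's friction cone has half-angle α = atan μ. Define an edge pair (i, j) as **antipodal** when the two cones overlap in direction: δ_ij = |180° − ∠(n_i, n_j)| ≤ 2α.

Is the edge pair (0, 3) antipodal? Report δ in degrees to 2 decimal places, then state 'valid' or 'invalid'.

δ = 33.89°, valid

α = atan 0.35 = 19.29°;  2α = 38.58°
edge 0: e_0 = (+1.62, +0.42);  n_0 = (+0.2510, -0.9680)
edge 3: e_3 = (-1.02, -1.15);  n_3 = (-0.7481, +0.6636)
∠(n_0, n_3) = 146.11°
δ = |180° − 146.11°| = 33.89°
33.89° ≤ 2α = 38.58°  →  valid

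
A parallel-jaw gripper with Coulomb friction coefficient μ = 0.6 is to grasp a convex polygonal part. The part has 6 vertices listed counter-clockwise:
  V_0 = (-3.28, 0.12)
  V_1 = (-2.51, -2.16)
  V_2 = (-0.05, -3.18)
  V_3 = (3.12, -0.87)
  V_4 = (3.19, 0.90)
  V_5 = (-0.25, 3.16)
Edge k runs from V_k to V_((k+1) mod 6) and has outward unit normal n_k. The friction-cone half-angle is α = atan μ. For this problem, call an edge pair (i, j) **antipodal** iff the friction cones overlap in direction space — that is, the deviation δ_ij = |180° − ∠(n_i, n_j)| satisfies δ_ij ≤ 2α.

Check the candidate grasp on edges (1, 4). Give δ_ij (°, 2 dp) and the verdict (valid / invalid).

δ = 10.78°, valid

α = atan 0.6 = 30.96°;  2α = 61.93°
edge 1: e_1 = (+2.46, -1.02);  n_1 = (-0.3830, -0.9237)
edge 4: e_4 = (-3.44, +2.26);  n_4 = (+0.5491, +0.8358)
∠(n_1, n_4) = 169.22°
δ = |180° − 169.22°| = 10.78°
10.78° ≤ 2α = 61.93°  →  valid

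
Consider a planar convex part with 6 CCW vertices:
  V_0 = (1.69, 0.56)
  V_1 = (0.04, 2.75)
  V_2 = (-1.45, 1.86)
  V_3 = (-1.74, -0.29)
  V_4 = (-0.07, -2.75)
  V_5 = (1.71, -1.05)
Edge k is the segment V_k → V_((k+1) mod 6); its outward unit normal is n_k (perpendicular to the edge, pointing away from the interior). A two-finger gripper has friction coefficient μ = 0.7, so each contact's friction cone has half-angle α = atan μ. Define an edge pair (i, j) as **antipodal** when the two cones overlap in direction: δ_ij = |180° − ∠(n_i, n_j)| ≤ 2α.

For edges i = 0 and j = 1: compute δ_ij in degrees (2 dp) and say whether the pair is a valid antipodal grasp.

δ = 96.14°, invalid

α = atan 0.7 = 34.99°;  2α = 69.98°
edge 0: e_0 = (-1.65, +2.19);  n_0 = (+0.7987, +0.6017)
edge 1: e_1 = (-1.49, -0.89);  n_1 = (-0.5128, +0.8585)
∠(n_0, n_1) = 83.86°
δ = |180° − 83.86°| = 96.14°
96.14° > 2α = 69.98°  →  invalid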